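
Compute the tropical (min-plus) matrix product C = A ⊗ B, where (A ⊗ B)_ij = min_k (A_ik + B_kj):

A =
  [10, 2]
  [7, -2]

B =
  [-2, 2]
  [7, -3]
A ⊗ B =
  [8, -1]
  [5, -5]

Apply the min-plus product entry-by-entry:
  C[0][0] = min over k of (A[0][0] + B[0][0] = 10 + -2 = 8, A[0][1] + B[1][0] = 2 + 7 = 9) = 8 (attained at k = 0)
  C[0][1] = min over k of (A[0][0] + B[0][1] = 10 + 2 = 12, A[0][1] + B[1][1] = 2 + -3 = -1) = -1 (attained at k = 1)
  C[1][0] = min over k of (A[1][0] + B[0][0] = 7 + -2 = 5, A[1][1] + B[1][0] = -2 + 7 = 5) = 5 (attained at k = 0)
  C[1][1] = min over k of (A[1][0] + B[0][1] = 7 + 2 = 9, A[1][1] + B[1][1] = -2 + -3 = -5) = -5 (attained at k = 1)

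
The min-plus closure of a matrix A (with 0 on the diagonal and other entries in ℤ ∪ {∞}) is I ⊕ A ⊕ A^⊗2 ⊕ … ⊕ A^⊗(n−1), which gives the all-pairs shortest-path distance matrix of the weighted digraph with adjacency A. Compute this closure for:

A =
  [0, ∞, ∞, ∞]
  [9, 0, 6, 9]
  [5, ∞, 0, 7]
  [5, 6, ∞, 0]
Closure =
  [0, ∞, ∞, ∞]
  [9, 0, 6, 9]
  [5, 13, 0, 7]
  [5, 6, 12, 0]

This is the Floyd-Warshall all-pairs shortest-path computation. For each intermediate vertex k = 0, 1, …, 3, update dist[i][j] ← min(dist[i][j], dist[i][k] + dist[k][j]). The final matrix gives, for each (i, j), the minimum total weight of any directed path from i to j (possibly empty when i = j).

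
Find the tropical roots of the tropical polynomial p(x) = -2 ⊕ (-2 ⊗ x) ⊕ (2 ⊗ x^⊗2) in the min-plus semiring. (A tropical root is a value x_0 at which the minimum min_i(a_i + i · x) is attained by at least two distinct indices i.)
Roots: {-4, 0}

Each tropical root is a break point of the lower envelope of the lines y = a_i + i · x (there are 3 lines, with slopes 0, 1, ..., 2). Only the lines that attain the minimum somewhere contribute to roots; other lines are dominated. Here the surviving (envelope) indices are i = 2, i = 1, i = 0.
Intersections between consecutive envelope lines give the roots: for adjacent envelope indices i < j the intersection is x = (a_i − a_j) / (j − i). Reading off the sorted break points: {-4, 0}.
Verification: at each break x_0, at least two indices attain the minimum of min_i(a_i + i · x_0).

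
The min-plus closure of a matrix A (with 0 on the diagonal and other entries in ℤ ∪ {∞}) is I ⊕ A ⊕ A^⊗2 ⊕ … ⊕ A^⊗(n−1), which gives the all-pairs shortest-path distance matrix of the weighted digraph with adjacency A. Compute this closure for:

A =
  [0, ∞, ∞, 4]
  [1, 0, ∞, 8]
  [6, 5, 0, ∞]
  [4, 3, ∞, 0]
Closure =
  [0, 7, ∞, 4]
  [1, 0, ∞, 5]
  [6, 5, 0, 10]
  [4, 3, ∞, 0]

This is the Floyd-Warshall all-pairs shortest-path computation. For each intermediate vertex k = 0, 1, …, 3, update dist[i][j] ← min(dist[i][j], dist[i][k] + dist[k][j]). The final matrix gives, for each (i, j), the minimum total weight of any directed path from i to j (possibly empty when i = j).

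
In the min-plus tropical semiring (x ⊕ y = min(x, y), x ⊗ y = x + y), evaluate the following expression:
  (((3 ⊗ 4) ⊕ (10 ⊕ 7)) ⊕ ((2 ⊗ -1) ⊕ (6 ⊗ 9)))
(((3 ⊗ 4) ⊕ (10 ⊕ 7)) ⊕ ((2 ⊗ -1) ⊕ (6 ⊗ 9))) = 1

Expand innermost to outermost. Recall ⊕ takes the minimum of its arguments and ⊗ takes their sum. Working out the expression (((3 ⊗ 4) ⊕ (10 ⊕ 7)) ⊕ ((2 ⊗ -1) ⊕ (6 ⊗ 9))) gives 1.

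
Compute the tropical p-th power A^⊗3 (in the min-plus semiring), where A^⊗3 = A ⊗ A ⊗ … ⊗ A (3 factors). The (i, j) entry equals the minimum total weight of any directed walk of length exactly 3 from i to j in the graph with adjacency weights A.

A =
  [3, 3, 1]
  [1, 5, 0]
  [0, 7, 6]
A^⊗3 =
  [3, 4, 2]
  [2, 3, 1]
  [1, 6, 3]

Each entry (A^⊗3)_ij equals the minimum over all length-3 walks i = v_0 → v_1 → … → v_3 = j of Σ_t A[v_t][v_{t+1}]. For example, for (i, j) = (0, 2) we minimise over 9 possible intermediate vertex sequences; the minimum is 2, attained along the walk 0 → 2 → 0 → 2.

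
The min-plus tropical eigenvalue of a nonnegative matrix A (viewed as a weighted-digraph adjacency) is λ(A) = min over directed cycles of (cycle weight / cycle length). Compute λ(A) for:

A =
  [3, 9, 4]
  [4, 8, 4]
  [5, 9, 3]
λ(A) = 3

Enumerate directed cycles and compute their means (weight / length). Sample:
  cycle 0 → 0: weight = 3, length = 1, mean = 3/1 ≈ 3.000
  cycle 1 → 1: weight = 8, length = 1, mean = 8/1 ≈ 8.000
  cycle 2 → 2: weight = 3, length = 1, mean = 3/1 ≈ 3.000
  cycle 0 → 1 → 0: weight = 13, length = 2, mean = 13/2 ≈ 6.500
  cycle 0 → 2 → 0: weight = 9, length = 2, mean = 9/2 ≈ 4.500
  cycle 1 → 0 → 1: weight = 13, length = 2, mean = 13/2 ≈ 6.500
Minimum mean = 3.000, attained e.g. along the cycle 0 → 0 with weight 3 and length 1. So λ(A) = 3/1 = 3.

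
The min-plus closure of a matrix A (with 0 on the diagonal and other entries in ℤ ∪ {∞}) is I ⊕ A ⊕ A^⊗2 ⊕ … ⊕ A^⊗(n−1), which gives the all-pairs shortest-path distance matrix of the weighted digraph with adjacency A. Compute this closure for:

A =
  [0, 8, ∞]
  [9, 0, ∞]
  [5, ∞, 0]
Closure =
  [0, 8, ∞]
  [9, 0, ∞]
  [5, 13, 0]

This is the Floyd-Warshall all-pairs shortest-path computation. For each intermediate vertex k = 0, 1, …, 2, update dist[i][j] ← min(dist[i][j], dist[i][k] + dist[k][j]). The final matrix gives, for each (i, j), the minimum total weight of any directed path from i to j (possibly empty when i = j).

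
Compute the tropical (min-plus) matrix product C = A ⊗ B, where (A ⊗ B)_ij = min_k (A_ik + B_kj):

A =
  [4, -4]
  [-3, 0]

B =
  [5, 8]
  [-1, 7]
A ⊗ B =
  [-5, 3]
  [-1, 5]

Apply the min-plus product entry-by-entry:
  C[0][0] = min over k of (A[0][0] + B[0][0] = 4 + 5 = 9, A[0][1] + B[1][0] = -4 + -1 = -5) = -5 (attained at k = 1)
  C[0][1] = min over k of (A[0][0] + B[0][1] = 4 + 8 = 12, A[0][1] + B[1][1] = -4 + 7 = 3) = 3 (attained at k = 1)
  C[1][0] = min over k of (A[1][0] + B[0][0] = -3 + 5 = 2, A[1][1] + B[1][0] = 0 + -1 = -1) = -1 (attained at k = 1)
  C[1][1] = min over k of (A[1][0] + B[0][1] = -3 + 8 = 5, A[1][1] + B[1][1] = 0 + 7 = 7) = 5 (attained at k = 0)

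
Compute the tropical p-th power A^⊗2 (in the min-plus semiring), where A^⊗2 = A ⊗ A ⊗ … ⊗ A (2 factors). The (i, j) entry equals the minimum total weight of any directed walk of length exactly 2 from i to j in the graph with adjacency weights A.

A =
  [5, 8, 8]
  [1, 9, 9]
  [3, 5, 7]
A^⊗2 =
  [9, 13, 13]
  [6, 9, 9]
  [6, 11, 11]

Each entry (A^⊗2)_ij equals the minimum over all length-2 walks i = v_0 → v_1 → … → v_2 = j of Σ_t A[v_t][v_{t+1}]. For example, for (i, j) = (0, 2) we minimise over 3 possible intermediate vertex sequences; the minimum is 13, attained along the walk 0 → 0 → 2.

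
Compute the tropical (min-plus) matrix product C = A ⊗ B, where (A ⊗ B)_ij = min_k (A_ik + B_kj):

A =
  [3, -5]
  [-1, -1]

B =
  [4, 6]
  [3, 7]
A ⊗ B =
  [-2, 2]
  [2, 5]

Apply the min-plus product entry-by-entry:
  C[0][0] = min over k of (A[0][0] + B[0][0] = 3 + 4 = 7, A[0][1] + B[1][0] = -5 + 3 = -2) = -2 (attained at k = 1)
  C[0][1] = min over k of (A[0][0] + B[0][1] = 3 + 6 = 9, A[0][1] + B[1][1] = -5 + 7 = 2) = 2 (attained at k = 1)
  C[1][0] = min over k of (A[1][0] + B[0][0] = -1 + 4 = 3, A[1][1] + B[1][0] = -1 + 3 = 2) = 2 (attained at k = 1)
  C[1][1] = min over k of (A[1][0] + B[0][1] = -1 + 6 = 5, A[1][1] + B[1][1] = -1 + 7 = 6) = 5 (attained at k = 0)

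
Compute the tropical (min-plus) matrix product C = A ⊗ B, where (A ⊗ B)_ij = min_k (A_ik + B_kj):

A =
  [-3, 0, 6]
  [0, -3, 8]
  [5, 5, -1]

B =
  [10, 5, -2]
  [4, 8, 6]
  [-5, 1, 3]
A ⊗ B =
  [1, 2, -5]
  [1, 5, -2]
  [-6, 0, 2]

Apply the min-plus product entry-by-entry:
  C[0][0] = min over k of (A[0][0] + B[0][0] = -3 + 10 = 7, A[0][1] + B[1][0] = 0 + 4 = 4, A[0][2] + B[2][0] = 6 + -5 = 1) = 1 (attained at k = 2)
  C[0][1] = min over k of (A[0][0] + B[0][1] = -3 + 5 = 2, A[0][1] + B[1][1] = 0 + 8 = 8, A[0][2] + B[2][1] = 6 + 1 = 7) = 2 (attained at k = 0)
  C[0][2] = min over k of (A[0][0] + B[0][2] = -3 + -2 = -5, A[0][1] + B[1][2] = 0 + 6 = 6, A[0][2] + B[2][2] = 6 + 3 = 9) = -5 (attained at k = 0)
  C[1][0] = min over k of (A[1][0] + B[0][0] = 0 + 10 = 10, A[1][1] + B[1][0] = -3 + 4 = 1, A[1][2] + B[2][0] = 8 + -5 = 3) = 1 (attained at k = 1)
  C[1][1] = min over k of (A[1][0] + B[0][1] = 0 + 5 = 5, A[1][1] + B[1][1] = -3 + 8 = 5, A[1][2] + B[2][1] = 8 + 1 = 9) = 5 (attained at k = 0)
  C[1][2] = min over k of (A[1][0] + B[0][2] = 0 + -2 = -2, A[1][1] + B[1][2] = -3 + 6 = 3, A[1][2] + B[2][2] = 8 + 3 = 11) = -2 (attained at k = 0)
  C[2][0] = min over k of (A[2][0] + B[0][0] = 5 + 10 = 15, A[2][1] + B[1][0] = 5 + 4 = 9, A[2][2] + B[2][0] = -1 + -5 = -6) = -6 (attained at k = 2)
  C[2][1] = min over k of (A[2][0] + B[0][1] = 5 + 5 = 10, A[2][1] + B[1][1] = 5 + 8 = 13, A[2][2] + B[2][1] = -1 + 1 = 0) = 0 (attained at k = 2)
  C[2][2] = min over k of (A[2][0] + B[0][2] = 5 + -2 = 3, A[2][1] + B[1][2] = 5 + 6 = 11, A[2][2] + B[2][2] = -1 + 3 = 2) = 2 (attained at k = 2)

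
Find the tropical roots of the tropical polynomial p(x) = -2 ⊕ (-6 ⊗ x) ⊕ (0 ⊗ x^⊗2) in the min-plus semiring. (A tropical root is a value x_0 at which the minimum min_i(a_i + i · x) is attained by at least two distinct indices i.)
Roots: {-6, 4}

Each tropical root is a break point of the lower envelope of the lines y = a_i + i · x (there are 3 lines, with slopes 0, 1, ..., 2). Only the lines that attain the minimum somewhere contribute to roots; other lines are dominated. Here the surviving (envelope) indices are i = 2, i = 1, i = 0.
Intersections between consecutive envelope lines give the roots: for adjacent envelope indices i < j the intersection is x = (a_i − a_j) / (j − i). Reading off the sorted break points: {-6, 4}.
Verification: at each break x_0, at least two indices attain the minimum of min_i(a_i + i · x_0).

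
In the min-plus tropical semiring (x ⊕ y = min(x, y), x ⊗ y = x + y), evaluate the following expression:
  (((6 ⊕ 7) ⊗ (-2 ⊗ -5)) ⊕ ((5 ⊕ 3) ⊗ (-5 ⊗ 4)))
(((6 ⊕ 7) ⊗ (-2 ⊗ -5)) ⊕ ((5 ⊕ 3) ⊗ (-5 ⊗ 4))) = -1

Expand innermost to outermost. Recall ⊕ takes the minimum of its arguments and ⊗ takes their sum. Working out the expression (((6 ⊕ 7) ⊗ (-2 ⊗ -5)) ⊕ ((5 ⊕ 3) ⊗ (-5 ⊗ 4))) gives -1.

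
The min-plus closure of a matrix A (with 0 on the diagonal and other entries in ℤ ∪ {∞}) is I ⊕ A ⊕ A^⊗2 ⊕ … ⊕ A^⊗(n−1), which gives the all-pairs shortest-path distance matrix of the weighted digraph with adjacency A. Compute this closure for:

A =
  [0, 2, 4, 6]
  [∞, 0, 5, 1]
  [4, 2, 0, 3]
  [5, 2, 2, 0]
Closure =
  [0, 2, 4, 3]
  [6, 0, 3, 1]
  [4, 2, 0, 3]
  [5, 2, 2, 0]

This is the Floyd-Warshall all-pairs shortest-path computation. For each intermediate vertex k = 0, 1, …, 3, update dist[i][j] ← min(dist[i][j], dist[i][k] + dist[k][j]). The final matrix gives, for each (i, j), the minimum total weight of any directed path from i to j (possibly empty when i = j).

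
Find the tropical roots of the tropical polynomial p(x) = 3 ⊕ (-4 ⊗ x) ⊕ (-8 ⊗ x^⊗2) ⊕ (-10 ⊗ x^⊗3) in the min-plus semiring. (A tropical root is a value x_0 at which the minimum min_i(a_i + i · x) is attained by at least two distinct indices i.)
Roots: {2, 4, 7}

Each tropical root is a break point of the lower envelope of the lines y = a_i + i · x (there are 4 lines, with slopes 0, 1, ..., 3). Only the lines that attain the minimum somewhere contribute to roots; other lines are dominated. Here the surviving (envelope) indices are i = 3, i = 2, i = 1, i = 0.
Intersections between consecutive envelope lines give the roots: for adjacent envelope indices i < j the intersection is x = (a_i − a_j) / (j − i). Reading off the sorted break points: {2, 4, 7}.
Verification: at each break x_0, at least two indices attain the minimum of min_i(a_i + i · x_0).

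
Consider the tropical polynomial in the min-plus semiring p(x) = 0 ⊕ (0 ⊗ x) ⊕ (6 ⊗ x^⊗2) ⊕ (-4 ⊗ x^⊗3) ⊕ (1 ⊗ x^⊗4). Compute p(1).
p(1) = -1

A tropical monomial a ⊗ x^⊗i evaluates to a + i · x. Evaluating each term at x = 1:
  Term 0 contributes 0 + 0 · 1 = 0
  Term 1 contributes 0 + 1 · 1 = 1
  Term 2 contributes 6 + 2 · 1 = 8
  Term 3 contributes -4 + 3 · 1 = -1
  Term 4 contributes 1 + 4 · 1 = 5
p(1) = ⊕ of these = min[0, 1, 8, -1, 5] = -1.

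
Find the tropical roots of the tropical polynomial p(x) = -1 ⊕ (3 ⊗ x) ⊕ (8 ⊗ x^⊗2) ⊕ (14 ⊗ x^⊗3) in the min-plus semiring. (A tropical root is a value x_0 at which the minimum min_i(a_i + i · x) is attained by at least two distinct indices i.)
Roots: {-6, -5, -4}

Each tropical root is a break point of the lower envelope of the lines y = a_i + i · x (there are 4 lines, with slopes 0, 1, ..., 3). Only the lines that attain the minimum somewhere contribute to roots; other lines are dominated. Here the surviving (envelope) indices are i = 3, i = 2, i = 1, i = 0.
Intersections between consecutive envelope lines give the roots: for adjacent envelope indices i < j the intersection is x = (a_i − a_j) / (j − i). Reading off the sorted break points: {-6, -5, -4}.
Verification: at each break x_0, at least two indices attain the minimum of min_i(a_i + i · x_0).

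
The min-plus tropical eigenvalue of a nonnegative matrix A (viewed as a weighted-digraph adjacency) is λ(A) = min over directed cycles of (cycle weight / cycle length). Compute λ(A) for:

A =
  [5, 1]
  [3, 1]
λ(A) = 1

Enumerate directed cycles and compute their means (weight / length). Sample:
  cycle 0 → 0: weight = 5, length = 1, mean = 5/1 ≈ 5.000
  cycle 1 → 1: weight = 1, length = 1, mean = 1/1 ≈ 1.000
  cycle 0 → 1 → 0: weight = 4, length = 2, mean = 4/2 ≈ 2.000
  cycle 1 → 0 → 1: weight = 4, length = 2, mean = 4/2 ≈ 2.000
Minimum mean = 1.000, attained e.g. along the cycle 1 → 1 with weight 1 and length 1. So λ(A) = 1/1 = 1.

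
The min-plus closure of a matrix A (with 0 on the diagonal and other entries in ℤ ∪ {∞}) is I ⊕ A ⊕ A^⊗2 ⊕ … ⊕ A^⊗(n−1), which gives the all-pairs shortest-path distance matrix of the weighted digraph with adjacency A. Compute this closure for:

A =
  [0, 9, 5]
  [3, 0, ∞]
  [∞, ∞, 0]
Closure =
  [0, 9, 5]
  [3, 0, 8]
  [∞, ∞, 0]

This is the Floyd-Warshall all-pairs shortest-path computation. For each intermediate vertex k = 0, 1, …, 2, update dist[i][j] ← min(dist[i][j], dist[i][k] + dist[k][j]). The final matrix gives, for each (i, j), the minimum total weight of any directed path from i to j (possibly empty when i = j).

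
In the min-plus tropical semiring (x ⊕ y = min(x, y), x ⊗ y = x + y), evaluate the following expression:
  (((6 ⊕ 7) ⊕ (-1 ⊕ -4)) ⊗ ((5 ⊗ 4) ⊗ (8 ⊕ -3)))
(((6 ⊕ 7) ⊕ (-1 ⊕ -4)) ⊗ ((5 ⊗ 4) ⊗ (8 ⊕ -3))) = 2

Expand innermost to outermost. Recall ⊕ takes the minimum of its arguments and ⊗ takes their sum. Working out the expression (((6 ⊕ 7) ⊕ (-1 ⊕ -4)) ⊗ ((5 ⊗ 4) ⊗ (8 ⊕ -3))) gives 2.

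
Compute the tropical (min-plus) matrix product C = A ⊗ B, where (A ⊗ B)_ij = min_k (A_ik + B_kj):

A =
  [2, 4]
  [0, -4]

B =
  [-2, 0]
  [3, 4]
A ⊗ B =
  [0, 2]
  [-2, 0]

Apply the min-plus product entry-by-entry:
  C[0][0] = min over k of (A[0][0] + B[0][0] = 2 + -2 = 0, A[0][1] + B[1][0] = 4 + 3 = 7) = 0 (attained at k = 0)
  C[0][1] = min over k of (A[0][0] + B[0][1] = 2 + 0 = 2, A[0][1] + B[1][1] = 4 + 4 = 8) = 2 (attained at k = 0)
  C[1][0] = min over k of (A[1][0] + B[0][0] = 0 + -2 = -2, A[1][1] + B[1][0] = -4 + 3 = -1) = -2 (attained at k = 0)
  C[1][1] = min over k of (A[1][0] + B[0][1] = 0 + 0 = 0, A[1][1] + B[1][1] = -4 + 4 = 0) = 0 (attained at k = 0)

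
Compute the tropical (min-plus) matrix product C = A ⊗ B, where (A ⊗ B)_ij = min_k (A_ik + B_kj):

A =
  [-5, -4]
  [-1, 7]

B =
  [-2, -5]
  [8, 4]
A ⊗ B =
  [-7, -10]
  [-3, -6]

Apply the min-plus product entry-by-entry:
  C[0][0] = min over k of (A[0][0] + B[0][0] = -5 + -2 = -7, A[0][1] + B[1][0] = -4 + 8 = 4) = -7 (attained at k = 0)
  C[0][1] = min over k of (A[0][0] + B[0][1] = -5 + -5 = -10, A[0][1] + B[1][1] = -4 + 4 = 0) = -10 (attained at k = 0)
  C[1][0] = min over k of (A[1][0] + B[0][0] = -1 + -2 = -3, A[1][1] + B[1][0] = 7 + 8 = 15) = -3 (attained at k = 0)
  C[1][1] = min over k of (A[1][0] + B[0][1] = -1 + -5 = -6, A[1][1] + B[1][1] = 7 + 4 = 11) = -6 (attained at k = 0)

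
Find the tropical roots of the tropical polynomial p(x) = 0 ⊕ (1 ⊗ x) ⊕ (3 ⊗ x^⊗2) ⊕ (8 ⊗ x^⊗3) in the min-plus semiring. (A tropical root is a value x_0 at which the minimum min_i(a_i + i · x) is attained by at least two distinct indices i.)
Roots: {-5, -2, -1}

Each tropical root is a break point of the lower envelope of the lines y = a_i + i · x (there are 4 lines, with slopes 0, 1, ..., 3). Only the lines that attain the minimum somewhere contribute to roots; other lines are dominated. Here the surviving (envelope) indices are i = 3, i = 2, i = 1, i = 0.
Intersections between consecutive envelope lines give the roots: for adjacent envelope indices i < j the intersection is x = (a_i − a_j) / (j − i). Reading off the sorted break points: {-5, -2, -1}.
Verification: at each break x_0, at least two indices attain the minimum of min_i(a_i + i · x_0).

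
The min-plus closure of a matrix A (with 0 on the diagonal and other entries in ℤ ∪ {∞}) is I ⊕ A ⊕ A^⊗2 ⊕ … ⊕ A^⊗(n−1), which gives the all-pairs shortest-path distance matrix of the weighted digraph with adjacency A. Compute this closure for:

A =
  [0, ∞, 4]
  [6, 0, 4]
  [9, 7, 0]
Closure =
  [0, 11, 4]
  [6, 0, 4]
  [9, 7, 0]

This is the Floyd-Warshall all-pairs shortest-path computation. For each intermediate vertex k = 0, 1, …, 2, update dist[i][j] ← min(dist[i][j], dist[i][k] + dist[k][j]). The final matrix gives, for each (i, j), the minimum total weight of any directed path from i to j (possibly empty when i = j).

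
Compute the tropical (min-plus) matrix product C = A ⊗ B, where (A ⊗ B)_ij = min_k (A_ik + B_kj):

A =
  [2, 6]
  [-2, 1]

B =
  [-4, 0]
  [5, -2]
A ⊗ B =
  [-2, 2]
  [-6, -2]

Apply the min-plus product entry-by-entry:
  C[0][0] = min over k of (A[0][0] + B[0][0] = 2 + -4 = -2, A[0][1] + B[1][0] = 6 + 5 = 11) = -2 (attained at k = 0)
  C[0][1] = min over k of (A[0][0] + B[0][1] = 2 + 0 = 2, A[0][1] + B[1][1] = 6 + -2 = 4) = 2 (attained at k = 0)
  C[1][0] = min over k of (A[1][0] + B[0][0] = -2 + -4 = -6, A[1][1] + B[1][0] = 1 + 5 = 6) = -6 (attained at k = 0)
  C[1][1] = min over k of (A[1][0] + B[0][1] = -2 + 0 = -2, A[1][1] + B[1][1] = 1 + -2 = -1) = -2 (attained at k = 0)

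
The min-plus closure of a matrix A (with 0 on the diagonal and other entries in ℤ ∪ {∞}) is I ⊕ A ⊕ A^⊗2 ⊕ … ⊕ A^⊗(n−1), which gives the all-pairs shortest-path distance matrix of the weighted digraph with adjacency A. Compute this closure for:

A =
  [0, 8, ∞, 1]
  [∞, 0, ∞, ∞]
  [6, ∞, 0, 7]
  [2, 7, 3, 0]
Closure =
  [0, 8, 4, 1]
  [∞, 0, ∞, ∞]
  [6, 14, 0, 7]
  [2, 7, 3, 0]

This is the Floyd-Warshall all-pairs shortest-path computation. For each intermediate vertex k = 0, 1, …, 3, update dist[i][j] ← min(dist[i][j], dist[i][k] + dist[k][j]). The final matrix gives, for each (i, j), the minimum total weight of any directed path from i to j (possibly empty when i = j).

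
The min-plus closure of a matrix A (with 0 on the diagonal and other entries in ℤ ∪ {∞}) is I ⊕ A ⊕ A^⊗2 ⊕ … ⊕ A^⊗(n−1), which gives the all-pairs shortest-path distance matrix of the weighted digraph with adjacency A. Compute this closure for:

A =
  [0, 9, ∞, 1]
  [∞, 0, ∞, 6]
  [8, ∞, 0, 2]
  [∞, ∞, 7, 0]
Closure =
  [0, 9, 8, 1]
  [21, 0, 13, 6]
  [8, 17, 0, 2]
  [15, 24, 7, 0]

This is the Floyd-Warshall all-pairs shortest-path computation. For each intermediate vertex k = 0, 1, …, 3, update dist[i][j] ← min(dist[i][j], dist[i][k] + dist[k][j]). The final matrix gives, for each (i, j), the minimum total weight of any directed path from i to j (possibly empty when i = j).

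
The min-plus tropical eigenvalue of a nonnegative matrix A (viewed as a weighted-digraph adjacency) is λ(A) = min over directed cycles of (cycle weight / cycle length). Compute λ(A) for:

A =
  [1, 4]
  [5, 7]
λ(A) = 1

Enumerate directed cycles and compute their means (weight / length). Sample:
  cycle 0 → 0: weight = 1, length = 1, mean = 1/1 ≈ 1.000
  cycle 1 → 1: weight = 7, length = 1, mean = 7/1 ≈ 7.000
  cycle 0 → 1 → 0: weight = 9, length = 2, mean = 9/2 ≈ 4.500
  cycle 1 → 0 → 1: weight = 9, length = 2, mean = 9/2 ≈ 4.500
Minimum mean = 1.000, attained e.g. along the cycle 0 → 0 with weight 1 and length 1. So λ(A) = 1/1 = 1.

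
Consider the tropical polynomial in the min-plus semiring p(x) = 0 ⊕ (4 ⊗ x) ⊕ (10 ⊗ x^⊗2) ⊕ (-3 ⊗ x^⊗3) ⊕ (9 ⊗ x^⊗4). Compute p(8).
p(8) = 0

A tropical monomial a ⊗ x^⊗i evaluates to a + i · x. Evaluating each term at x = 8:
  Term 0 contributes 0 + 0 · 8 = 0
  Term 1 contributes 4 + 1 · 8 = 12
  Term 2 contributes 10 + 2 · 8 = 26
  Term 3 contributes -3 + 3 · 8 = 21
  Term 4 contributes 9 + 4 · 8 = 41
p(8) = ⊕ of these = min[0, 12, 26, 21, 41] = 0.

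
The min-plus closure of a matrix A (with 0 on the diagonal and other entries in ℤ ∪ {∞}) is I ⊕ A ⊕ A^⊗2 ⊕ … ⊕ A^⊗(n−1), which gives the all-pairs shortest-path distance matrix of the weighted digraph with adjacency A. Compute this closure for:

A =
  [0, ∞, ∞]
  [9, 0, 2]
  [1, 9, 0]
Closure =
  [0, ∞, ∞]
  [3, 0, 2]
  [1, 9, 0]

This is the Floyd-Warshall all-pairs shortest-path computation. For each intermediate vertex k = 0, 1, …, 2, update dist[i][j] ← min(dist[i][j], dist[i][k] + dist[k][j]). The final matrix gives, for each (i, j), the minimum total weight of any directed path from i to j (possibly empty when i = j).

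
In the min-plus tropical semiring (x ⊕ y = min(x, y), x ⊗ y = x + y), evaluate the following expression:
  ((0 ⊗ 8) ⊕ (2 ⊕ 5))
((0 ⊗ 8) ⊕ (2 ⊕ 5)) = 2

Expand innermost to outermost. Recall ⊕ takes the minimum of its arguments and ⊗ takes their sum. Working out the expression ((0 ⊗ 8) ⊕ (2 ⊕ 5)) gives 2.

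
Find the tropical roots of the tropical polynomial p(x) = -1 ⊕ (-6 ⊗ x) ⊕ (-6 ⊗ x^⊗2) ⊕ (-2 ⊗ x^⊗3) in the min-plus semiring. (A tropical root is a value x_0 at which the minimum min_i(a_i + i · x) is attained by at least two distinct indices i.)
Roots: {-4, 0, 5}

Each tropical root is a break point of the lower envelope of the lines y = a_i + i · x (there are 4 lines, with slopes 0, 1, ..., 3). Only the lines that attain the minimum somewhere contribute to roots; other lines are dominated. Here the surviving (envelope) indices are i = 3, i = 2, i = 1, i = 0.
Intersections between consecutive envelope lines give the roots: for adjacent envelope indices i < j the intersection is x = (a_i − a_j) / (j − i). Reading off the sorted break points: {-4, 0, 5}.
Verification: at each break x_0, at least two indices attain the minimum of min_i(a_i + i · x_0).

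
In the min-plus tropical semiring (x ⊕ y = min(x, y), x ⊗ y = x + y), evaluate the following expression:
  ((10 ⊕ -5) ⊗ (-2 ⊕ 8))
((10 ⊕ -5) ⊗ (-2 ⊕ 8)) = -7

Expand innermost to outermost. Recall ⊕ takes the minimum of its arguments and ⊗ takes their sum. Working out the expression ((10 ⊕ -5) ⊗ (-2 ⊕ 8)) gives -7.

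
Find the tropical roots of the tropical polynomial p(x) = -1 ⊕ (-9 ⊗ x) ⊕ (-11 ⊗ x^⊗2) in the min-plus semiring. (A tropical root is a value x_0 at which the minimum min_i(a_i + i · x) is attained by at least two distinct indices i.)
Roots: {2, 8}

Each tropical root is a break point of the lower envelope of the lines y = a_i + i · x (there are 3 lines, with slopes 0, 1, ..., 2). Only the lines that attain the minimum somewhere contribute to roots; other lines are dominated. Here the surviving (envelope) indices are i = 2, i = 1, i = 0.
Intersections between consecutive envelope lines give the roots: for adjacent envelope indices i < j the intersection is x = (a_i − a_j) / (j − i). Reading off the sorted break points: {2, 8}.
Verification: at each break x_0, at least two indices attain the minimum of min_i(a_i + i · x_0).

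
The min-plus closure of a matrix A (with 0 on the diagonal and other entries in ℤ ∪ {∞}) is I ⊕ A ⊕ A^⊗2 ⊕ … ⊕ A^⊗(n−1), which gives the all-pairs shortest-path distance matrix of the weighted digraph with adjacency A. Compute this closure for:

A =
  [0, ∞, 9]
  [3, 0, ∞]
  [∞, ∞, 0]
Closure =
  [0, ∞, 9]
  [3, 0, 12]
  [∞, ∞, 0]

This is the Floyd-Warshall all-pairs shortest-path computation. For each intermediate vertex k = 0, 1, …, 2, update dist[i][j] ← min(dist[i][j], dist[i][k] + dist[k][j]). The final matrix gives, for each (i, j), the minimum total weight of any directed path from i to j (possibly empty when i = j).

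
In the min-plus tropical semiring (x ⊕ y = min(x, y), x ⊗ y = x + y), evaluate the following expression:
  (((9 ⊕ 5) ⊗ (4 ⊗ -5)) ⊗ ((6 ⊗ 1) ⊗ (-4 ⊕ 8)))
(((9 ⊕ 5) ⊗ (4 ⊗ -5)) ⊗ ((6 ⊗ 1) ⊗ (-4 ⊕ 8))) = 7

Expand innermost to outermost. Recall ⊕ takes the minimum of its arguments and ⊗ takes their sum. Working out the expression (((9 ⊕ 5) ⊗ (4 ⊗ -5)) ⊗ ((6 ⊗ 1) ⊗ (-4 ⊕ 8))) gives 7.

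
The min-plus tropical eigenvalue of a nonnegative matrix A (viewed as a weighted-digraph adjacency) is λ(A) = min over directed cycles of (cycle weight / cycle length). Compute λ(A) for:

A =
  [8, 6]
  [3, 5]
λ(A) = 9/2

Enumerate directed cycles and compute their means (weight / length). Sample:
  cycle 0 → 0: weight = 8, length = 1, mean = 8/1 ≈ 8.000
  cycle 1 → 1: weight = 5, length = 1, mean = 5/1 ≈ 5.000
  cycle 0 → 1 → 0: weight = 9, length = 2, mean = 9/2 ≈ 4.500
  cycle 1 → 0 → 1: weight = 9, length = 2, mean = 9/2 ≈ 4.500
Minimum mean = 4.500, attained e.g. along the cycle 0 → 1 → 0 with weight 9 and length 2. So λ(A) = 9/2 = 9/2.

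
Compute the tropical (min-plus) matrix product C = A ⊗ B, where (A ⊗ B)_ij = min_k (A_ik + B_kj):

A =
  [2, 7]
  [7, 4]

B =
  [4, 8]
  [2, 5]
A ⊗ B =
  [6, 10]
  [6, 9]

Apply the min-plus product entry-by-entry:
  C[0][0] = min over k of (A[0][0] + B[0][0] = 2 + 4 = 6, A[0][1] + B[1][0] = 7 + 2 = 9) = 6 (attained at k = 0)
  C[0][1] = min over k of (A[0][0] + B[0][1] = 2 + 8 = 10, A[0][1] + B[1][1] = 7 + 5 = 12) = 10 (attained at k = 0)
  C[1][0] = min over k of (A[1][0] + B[0][0] = 7 + 4 = 11, A[1][1] + B[1][0] = 4 + 2 = 6) = 6 (attained at k = 1)
  C[1][1] = min over k of (A[1][0] + B[0][1] = 7 + 8 = 15, A[1][1] + B[1][1] = 4 + 5 = 9) = 9 (attained at k = 1)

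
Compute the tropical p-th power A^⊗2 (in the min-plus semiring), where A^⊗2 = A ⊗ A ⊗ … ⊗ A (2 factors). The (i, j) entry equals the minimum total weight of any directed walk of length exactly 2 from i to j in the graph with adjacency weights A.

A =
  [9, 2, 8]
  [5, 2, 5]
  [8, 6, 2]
A^⊗2 =
  [7, 4, 7]
  [7, 4, 7]
  [10, 8, 4]

Each entry (A^⊗2)_ij equals the minimum over all length-2 walks i = v_0 → v_1 → … → v_2 = j of Σ_t A[v_t][v_{t+1}]. For example, for (i, j) = (0, 2) we minimise over 3 possible intermediate vertex sequences; the minimum is 7, attained along the walk 0 → 1 → 2.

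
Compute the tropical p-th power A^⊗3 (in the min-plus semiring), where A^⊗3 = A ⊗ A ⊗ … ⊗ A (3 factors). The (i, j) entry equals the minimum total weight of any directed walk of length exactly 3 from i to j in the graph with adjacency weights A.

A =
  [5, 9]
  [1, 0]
A^⊗3 =
  [10, 9]
  [1, 0]

Each entry (A^⊗3)_ij equals the minimum over all length-3 walks i = v_0 → v_1 → … → v_3 = j of Σ_t A[v_t][v_{t+1}]. For example, for (i, j) = (0, 1) we minimise over 4 possible intermediate vertex sequences; the minimum is 9, attained along the walk 0 → 1 → 1 → 1.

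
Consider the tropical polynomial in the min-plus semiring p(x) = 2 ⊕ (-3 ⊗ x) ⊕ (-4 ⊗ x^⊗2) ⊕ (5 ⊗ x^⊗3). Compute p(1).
p(1) = -2

A tropical monomial a ⊗ x^⊗i evaluates to a + i · x. Evaluating each term at x = 1:
  Term 0 contributes 2 + 0 · 1 = 2
  Term 1 contributes -3 + 1 · 1 = -2
  Term 2 contributes -4 + 2 · 1 = -2
  Term 3 contributes 5 + 3 · 1 = 8
p(1) = ⊕ of these = min[2, -2, -2, 8] = -2.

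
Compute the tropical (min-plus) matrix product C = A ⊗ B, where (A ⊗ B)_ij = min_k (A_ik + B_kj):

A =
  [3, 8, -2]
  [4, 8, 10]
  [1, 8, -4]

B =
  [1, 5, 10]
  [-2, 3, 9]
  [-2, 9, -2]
A ⊗ B =
  [-4, 7, -4]
  [5, 9, 8]
  [-6, 5, -6]

Apply the min-plus product entry-by-entry:
  C[0][0] = min over k of (A[0][0] + B[0][0] = 3 + 1 = 4, A[0][1] + B[1][0] = 8 + -2 = 6, A[0][2] + B[2][0] = -2 + -2 = -4) = -4 (attained at k = 2)
  C[0][1] = min over k of (A[0][0] + B[0][1] = 3 + 5 = 8, A[0][1] + B[1][1] = 8 + 3 = 11, A[0][2] + B[2][1] = -2 + 9 = 7) = 7 (attained at k = 2)
  C[0][2] = min over k of (A[0][0] + B[0][2] = 3 + 10 = 13, A[0][1] + B[1][2] = 8 + 9 = 17, A[0][2] + B[2][2] = -2 + -2 = -4) = -4 (attained at k = 2)
  C[1][0] = min over k of (A[1][0] + B[0][0] = 4 + 1 = 5, A[1][1] + B[1][0] = 8 + -2 = 6, A[1][2] + B[2][0] = 10 + -2 = 8) = 5 (attained at k = 0)
  C[1][1] = min over k of (A[1][0] + B[0][1] = 4 + 5 = 9, A[1][1] + B[1][1] = 8 + 3 = 11, A[1][2] + B[2][1] = 10 + 9 = 19) = 9 (attained at k = 0)
  C[1][2] = min over k of (A[1][0] + B[0][2] = 4 + 10 = 14, A[1][1] + B[1][2] = 8 + 9 = 17, A[1][2] + B[2][2] = 10 + -2 = 8) = 8 (attained at k = 2)
  C[2][0] = min over k of (A[2][0] + B[0][0] = 1 + 1 = 2, A[2][1] + B[1][0] = 8 + -2 = 6, A[2][2] + B[2][0] = -4 + -2 = -6) = -6 (attained at k = 2)
  C[2][1] = min over k of (A[2][0] + B[0][1] = 1 + 5 = 6, A[2][1] + B[1][1] = 8 + 3 = 11, A[2][2] + B[2][1] = -4 + 9 = 5) = 5 (attained at k = 2)
  C[2][2] = min over k of (A[2][0] + B[0][2] = 1 + 10 = 11, A[2][1] + B[1][2] = 8 + 9 = 17, A[2][2] + B[2][2] = -4 + -2 = -6) = -6 (attained at k = 2)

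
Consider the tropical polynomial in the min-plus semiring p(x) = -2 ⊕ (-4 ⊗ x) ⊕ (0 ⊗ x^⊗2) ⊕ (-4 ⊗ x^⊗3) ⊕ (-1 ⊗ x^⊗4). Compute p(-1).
p(-1) = -7

A tropical monomial a ⊗ x^⊗i evaluates to a + i · x. Evaluating each term at x = -1:
  Term 0 contributes -2 + 0 · -1 = -2
  Term 1 contributes -4 + 1 · -1 = -5
  Term 2 contributes 0 + 2 · -1 = -2
  Term 3 contributes -4 + 3 · -1 = -7
  Term 4 contributes -1 + 4 · -1 = -5
p(-1) = ⊕ of these = min[-2, -5, -2, -7, -5] = -7.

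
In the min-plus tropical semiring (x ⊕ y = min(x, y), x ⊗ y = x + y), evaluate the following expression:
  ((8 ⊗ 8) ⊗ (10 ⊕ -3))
((8 ⊗ 8) ⊗ (10 ⊕ -3)) = 13

Expand innermost to outermost. Recall ⊕ takes the minimum of its arguments and ⊗ takes their sum. Working out the expression ((8 ⊗ 8) ⊗ (10 ⊕ -3)) gives 13.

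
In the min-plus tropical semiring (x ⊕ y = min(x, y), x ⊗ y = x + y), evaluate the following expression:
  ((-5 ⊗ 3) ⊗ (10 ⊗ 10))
((-5 ⊗ 3) ⊗ (10 ⊗ 10)) = 18

Expand innermost to outermost. Recall ⊕ takes the minimum of its arguments and ⊗ takes their sum. Working out the expression ((-5 ⊗ 3) ⊗ (10 ⊗ 10)) gives 18.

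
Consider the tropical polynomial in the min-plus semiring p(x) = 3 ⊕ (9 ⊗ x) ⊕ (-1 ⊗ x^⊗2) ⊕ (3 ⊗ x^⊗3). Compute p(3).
p(3) = 3

A tropical monomial a ⊗ x^⊗i evaluates to a + i · x. Evaluating each term at x = 3:
  Term 0 contributes 3 + 0 · 3 = 3
  Term 1 contributes 9 + 1 · 3 = 12
  Term 2 contributes -1 + 2 · 3 = 5
  Term 3 contributes 3 + 3 · 3 = 12
p(3) = ⊕ of these = min[3, 12, 5, 12] = 3.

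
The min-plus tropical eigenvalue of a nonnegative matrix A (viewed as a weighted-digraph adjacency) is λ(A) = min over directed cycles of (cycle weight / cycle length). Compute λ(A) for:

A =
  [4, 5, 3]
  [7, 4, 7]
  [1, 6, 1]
λ(A) = 1

Enumerate directed cycles and compute their means (weight / length). Sample:
  cycle 0 → 0: weight = 4, length = 1, mean = 4/1 ≈ 4.000
  cycle 1 → 1: weight = 4, length = 1, mean = 4/1 ≈ 4.000
  cycle 2 → 2: weight = 1, length = 1, mean = 1/1 ≈ 1.000
  cycle 0 → 1 → 0: weight = 12, length = 2, mean = 12/2 ≈ 6.000
  cycle 0 → 2 → 0: weight = 4, length = 2, mean = 4/2 ≈ 2.000
  cycle 1 → 0 → 1: weight = 12, length = 2, mean = 12/2 ≈ 6.000
Minimum mean = 1.000, attained e.g. along the cycle 2 → 2 with weight 1 and length 1. So λ(A) = 1/1 = 1.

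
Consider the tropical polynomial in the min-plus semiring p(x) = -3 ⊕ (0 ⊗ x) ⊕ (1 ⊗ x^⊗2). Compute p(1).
p(1) = -3

A tropical monomial a ⊗ x^⊗i evaluates to a + i · x. Evaluating each term at x = 1:
  Term 0 contributes -3 + 0 · 1 = -3
  Term 1 contributes 0 + 1 · 1 = 1
  Term 2 contributes 1 + 2 · 1 = 3
p(1) = ⊕ of these = min[-3, 1, 3] = -3.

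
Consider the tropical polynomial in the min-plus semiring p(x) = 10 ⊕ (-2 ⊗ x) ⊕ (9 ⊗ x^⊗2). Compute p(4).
p(4) = 2

A tropical monomial a ⊗ x^⊗i evaluates to a + i · x. Evaluating each term at x = 4:
  Term 0 contributes 10 + 0 · 4 = 10
  Term 1 contributes -2 + 1 · 4 = 2
  Term 2 contributes 9 + 2 · 4 = 17
p(4) = ⊕ of these = min[10, 2, 17] = 2.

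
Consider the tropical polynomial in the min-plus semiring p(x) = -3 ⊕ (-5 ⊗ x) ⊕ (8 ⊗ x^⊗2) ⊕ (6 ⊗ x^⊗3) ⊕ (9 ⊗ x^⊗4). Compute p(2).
p(2) = -3

A tropical monomial a ⊗ x^⊗i evaluates to a + i · x. Evaluating each term at x = 2:
  Term 0 contributes -3 + 0 · 2 = -3
  Term 1 contributes -5 + 1 · 2 = -3
  Term 2 contributes 8 + 2 · 2 = 12
  Term 3 contributes 6 + 3 · 2 = 12
  Term 4 contributes 9 + 4 · 2 = 17
p(2) = ⊕ of these = min[-3, -3, 12, 12, 17] = -3.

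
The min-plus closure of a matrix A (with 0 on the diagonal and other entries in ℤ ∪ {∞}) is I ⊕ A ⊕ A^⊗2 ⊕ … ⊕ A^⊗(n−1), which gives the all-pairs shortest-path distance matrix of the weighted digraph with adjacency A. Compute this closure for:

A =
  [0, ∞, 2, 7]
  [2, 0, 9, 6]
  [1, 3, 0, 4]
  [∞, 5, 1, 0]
Closure =
  [0, 5, 2, 6]
  [2, 0, 4, 6]
  [1, 3, 0, 4]
  [2, 4, 1, 0]

This is the Floyd-Warshall all-pairs shortest-path computation. For each intermediate vertex k = 0, 1, …, 3, update dist[i][j] ← min(dist[i][j], dist[i][k] + dist[k][j]). The final matrix gives, for each (i, j), the minimum total weight of any directed path from i to j (possibly empty when i = j).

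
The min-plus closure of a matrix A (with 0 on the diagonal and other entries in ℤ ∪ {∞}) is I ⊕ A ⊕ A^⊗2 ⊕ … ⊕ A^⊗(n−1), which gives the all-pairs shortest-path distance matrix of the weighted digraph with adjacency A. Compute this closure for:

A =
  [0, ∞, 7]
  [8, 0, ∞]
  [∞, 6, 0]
Closure =
  [0, 13, 7]
  [8, 0, 15]
  [14, 6, 0]

This is the Floyd-Warshall all-pairs shortest-path computation. For each intermediate vertex k = 0, 1, …, 2, update dist[i][j] ← min(dist[i][j], dist[i][k] + dist[k][j]). The final matrix gives, for each (i, j), the minimum total weight of any directed path from i to j (possibly empty when i = j).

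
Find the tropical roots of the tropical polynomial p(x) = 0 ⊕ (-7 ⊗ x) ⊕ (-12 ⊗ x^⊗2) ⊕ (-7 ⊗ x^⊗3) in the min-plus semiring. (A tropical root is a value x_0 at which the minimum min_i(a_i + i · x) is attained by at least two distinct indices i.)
Roots: {-5, 5, 7}

Each tropical root is a break point of the lower envelope of the lines y = a_i + i · x (there are 4 lines, with slopes 0, 1, ..., 3). Only the lines that attain the minimum somewhere contribute to roots; other lines are dominated. Here the surviving (envelope) indices are i = 3, i = 2, i = 1, i = 0.
Intersections between consecutive envelope lines give the roots: for adjacent envelope indices i < j the intersection is x = (a_i − a_j) / (j − i). Reading off the sorted break points: {-5, 5, 7}.
Verification: at each break x_0, at least two indices attain the minimum of min_i(a_i + i · x_0).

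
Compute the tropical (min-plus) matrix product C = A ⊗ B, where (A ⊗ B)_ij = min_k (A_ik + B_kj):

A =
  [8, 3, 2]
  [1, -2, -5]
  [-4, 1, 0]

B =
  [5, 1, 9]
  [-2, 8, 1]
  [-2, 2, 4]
A ⊗ B =
  [0, 4, 4]
  [-7, -3, -1]
  [-2, -3, 2]

Apply the min-plus product entry-by-entry:
  C[0][0] = min over k of (A[0][0] + B[0][0] = 8 + 5 = 13, A[0][1] + B[1][0] = 3 + -2 = 1, A[0][2] + B[2][0] = 2 + -2 = 0) = 0 (attained at k = 2)
  C[0][1] = min over k of (A[0][0] + B[0][1] = 8 + 1 = 9, A[0][1] + B[1][1] = 3 + 8 = 11, A[0][2] + B[2][1] = 2 + 2 = 4) = 4 (attained at k = 2)
  C[0][2] = min over k of (A[0][0] + B[0][2] = 8 + 9 = 17, A[0][1] + B[1][2] = 3 + 1 = 4, A[0][2] + B[2][2] = 2 + 4 = 6) = 4 (attained at k = 1)
  C[1][0] = min over k of (A[1][0] + B[0][0] = 1 + 5 = 6, A[1][1] + B[1][0] = -2 + -2 = -4, A[1][2] + B[2][0] = -5 + -2 = -7) = -7 (attained at k = 2)
  C[1][1] = min over k of (A[1][0] + B[0][1] = 1 + 1 = 2, A[1][1] + B[1][1] = -2 + 8 = 6, A[1][2] + B[2][1] = -5 + 2 = -3) = -3 (attained at k = 2)
  C[1][2] = min over k of (A[1][0] + B[0][2] = 1 + 9 = 10, A[1][1] + B[1][2] = -2 + 1 = -1, A[1][2] + B[2][2] = -5 + 4 = -1) = -1 (attained at k = 1)
  C[2][0] = min over k of (A[2][0] + B[0][0] = -4 + 5 = 1, A[2][1] + B[1][0] = 1 + -2 = -1, A[2][2] + B[2][0] = 0 + -2 = -2) = -2 (attained at k = 2)
  C[2][1] = min over k of (A[2][0] + B[0][1] = -4 + 1 = -3, A[2][1] + B[1][1] = 1 + 8 = 9, A[2][2] + B[2][1] = 0 + 2 = 2) = -3 (attained at k = 0)
  C[2][2] = min over k of (A[2][0] + B[0][2] = -4 + 9 = 5, A[2][1] + B[1][2] = 1 + 1 = 2, A[2][2] + B[2][2] = 0 + 4 = 4) = 2 (attained at k = 1)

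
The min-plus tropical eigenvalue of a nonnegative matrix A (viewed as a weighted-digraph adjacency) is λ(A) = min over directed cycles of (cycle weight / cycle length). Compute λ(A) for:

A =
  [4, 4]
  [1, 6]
λ(A) = 5/2

Enumerate directed cycles and compute their means (weight / length). Sample:
  cycle 0 → 0: weight = 4, length = 1, mean = 4/1 ≈ 4.000
  cycle 1 → 1: weight = 6, length = 1, mean = 6/1 ≈ 6.000
  cycle 0 → 1 → 0: weight = 5, length = 2, mean = 5/2 ≈ 2.500
  cycle 1 → 0 → 1: weight = 5, length = 2, mean = 5/2 ≈ 2.500
Minimum mean = 2.500, attained e.g. along the cycle 0 → 1 → 0 with weight 5 and length 2. So λ(A) = 5/2 = 5/2.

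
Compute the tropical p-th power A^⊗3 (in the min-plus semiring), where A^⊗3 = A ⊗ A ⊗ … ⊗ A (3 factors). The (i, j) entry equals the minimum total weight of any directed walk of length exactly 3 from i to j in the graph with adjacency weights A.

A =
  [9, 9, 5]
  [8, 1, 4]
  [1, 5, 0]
A^⊗3 =
  [6, 10, 5]
  [5, 3, 4]
  [1, 5, 0]

Each entry (A^⊗3)_ij equals the minimum over all length-3 walks i = v_0 → v_1 → … → v_3 = j of Σ_t A[v_t][v_{t+1}]. For example, for (i, j) = (0, 2) we minimise over 9 possible intermediate vertex sequences; the minimum is 5, attained along the walk 0 → 2 → 2 → 2.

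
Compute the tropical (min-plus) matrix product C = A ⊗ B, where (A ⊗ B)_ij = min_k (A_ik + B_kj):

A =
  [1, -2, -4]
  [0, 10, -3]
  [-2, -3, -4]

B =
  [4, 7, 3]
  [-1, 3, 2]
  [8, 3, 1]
A ⊗ B =
  [-3, -1, -3]
  [4, 0, -2]
  [-4, -1, -3]

Apply the min-plus product entry-by-entry:
  C[0][0] = min over k of (A[0][0] + B[0][0] = 1 + 4 = 5, A[0][1] + B[1][0] = -2 + -1 = -3, A[0][2] + B[2][0] = -4 + 8 = 4) = -3 (attained at k = 1)
  C[0][1] = min over k of (A[0][0] + B[0][1] = 1 + 7 = 8, A[0][1] + B[1][1] = -2 + 3 = 1, A[0][2] + B[2][1] = -4 + 3 = -1) = -1 (attained at k = 2)
  C[0][2] = min over k of (A[0][0] + B[0][2] = 1 + 3 = 4, A[0][1] + B[1][2] = -2 + 2 = 0, A[0][2] + B[2][2] = -4 + 1 = -3) = -3 (attained at k = 2)
  C[1][0] = min over k of (A[1][0] + B[0][0] = 0 + 4 = 4, A[1][1] + B[1][0] = 10 + -1 = 9, A[1][2] + B[2][0] = -3 + 8 = 5) = 4 (attained at k = 0)
  C[1][1] = min over k of (A[1][0] + B[0][1] = 0 + 7 = 7, A[1][1] + B[1][1] = 10 + 3 = 13, A[1][2] + B[2][1] = -3 + 3 = 0) = 0 (attained at k = 2)
  C[1][2] = min over k of (A[1][0] + B[0][2] = 0 + 3 = 3, A[1][1] + B[1][2] = 10 + 2 = 12, A[1][2] + B[2][2] = -3 + 1 = -2) = -2 (attained at k = 2)
  C[2][0] = min over k of (A[2][0] + B[0][0] = -2 + 4 = 2, A[2][1] + B[1][0] = -3 + -1 = -4, A[2][2] + B[2][0] = -4 + 8 = 4) = -4 (attained at k = 1)
  C[2][1] = min over k of (A[2][0] + B[0][1] = -2 + 7 = 5, A[2][1] + B[1][1] = -3 + 3 = 0, A[2][2] + B[2][1] = -4 + 3 = -1) = -1 (attained at k = 2)
  C[2][2] = min over k of (A[2][0] + B[0][2] = -2 + 3 = 1, A[2][1] + B[1][2] = -3 + 2 = -1, A[2][2] + B[2][2] = -4 + 1 = -3) = -3 (attained at k = 2)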